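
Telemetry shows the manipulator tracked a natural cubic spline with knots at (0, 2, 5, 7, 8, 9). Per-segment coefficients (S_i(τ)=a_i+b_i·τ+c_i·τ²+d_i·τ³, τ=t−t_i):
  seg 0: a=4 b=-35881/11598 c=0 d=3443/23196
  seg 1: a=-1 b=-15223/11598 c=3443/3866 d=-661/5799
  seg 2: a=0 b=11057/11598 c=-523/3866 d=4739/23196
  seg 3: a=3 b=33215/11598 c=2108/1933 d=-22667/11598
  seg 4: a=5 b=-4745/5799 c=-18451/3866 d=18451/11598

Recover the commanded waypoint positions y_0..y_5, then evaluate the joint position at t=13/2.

y_0=4 y_1=-1 y_2=0 y_3=3 y_4=5 y_5=1
S(13/2) = 112279/61856

y_0 = S_0(0) = a_0 = 4
y_1 = S_1(0) = a_1 = -1
y_2 = S_2(0) = a_2 = 0
y_3 = S_3(0) = a_3 = 3
y_4 = S_4(0) = a_4 = 5
y_5 = S_4(1) = 1
t_q=13/2 is in segment 2 (τ=3/2); S_2(τ)=112279/61856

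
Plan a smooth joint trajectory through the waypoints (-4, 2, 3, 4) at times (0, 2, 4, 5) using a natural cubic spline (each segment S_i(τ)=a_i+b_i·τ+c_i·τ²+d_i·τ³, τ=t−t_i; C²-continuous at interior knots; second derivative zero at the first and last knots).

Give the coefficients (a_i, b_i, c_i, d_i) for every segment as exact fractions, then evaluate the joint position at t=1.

  seg 0: a=-4 b=41/11 c=0 d=-2/11
  seg 1: a=2 b=17/11 c=-12/11 d=25/88
  seg 2: a=3 b=13/22 c=27/44 d=-9/44
S(1) = -5/11

Δ: Δ0=3, Δ1=1/2, Δ2=1
row 1: diag=8, rhs=-15; c'=1/4, d'=-15/8
row 2: denom=6−2·1/4=11/2; d'=(3−2·-15/8)/(11/2)=27/22
back: M2=27/22
back: M1=-15/8−1/4·27/22=-24/11
M: M0=0, M1=-24/11, M2=27/22, M3=0
seg 0: a=-4, c=M0/2=0, d=(M1−M0)/(6·2)=-2/11, b=Δ0−h0·(2M0+M1)/6=41/11
seg 1: a=2, c=M1/2=-12/11, d=(M2−M1)/(6·2)=25/88, b=Δ1−h1·(2M1+M2)/6=17/11
seg 2: a=3, c=M2/2=27/44, d=(M3−M2)/(6·1)=-9/44, b=Δ2−h2·(2M2+M3)/6=13/22
t_q=1 → seg 0, τ=1; S=-4+41/11·τ+0·τ²+-2/11·τ³=-5/11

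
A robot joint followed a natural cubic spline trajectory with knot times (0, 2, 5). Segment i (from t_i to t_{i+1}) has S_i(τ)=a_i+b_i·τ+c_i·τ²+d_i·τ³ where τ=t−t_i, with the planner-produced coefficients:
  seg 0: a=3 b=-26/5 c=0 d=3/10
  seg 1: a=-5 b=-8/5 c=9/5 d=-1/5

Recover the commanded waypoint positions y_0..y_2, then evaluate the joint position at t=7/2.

y_0=3 y_1=-5 y_2=1
S(7/2) = -161/40

y_0 = S_0(0) = a_0 = 3
y_1 = S_1(0) = a_1 = -5
y_2 = S_1(3) = 1
t_q=7/2 is in segment 1 (τ=3/2); S_1(τ)=-161/40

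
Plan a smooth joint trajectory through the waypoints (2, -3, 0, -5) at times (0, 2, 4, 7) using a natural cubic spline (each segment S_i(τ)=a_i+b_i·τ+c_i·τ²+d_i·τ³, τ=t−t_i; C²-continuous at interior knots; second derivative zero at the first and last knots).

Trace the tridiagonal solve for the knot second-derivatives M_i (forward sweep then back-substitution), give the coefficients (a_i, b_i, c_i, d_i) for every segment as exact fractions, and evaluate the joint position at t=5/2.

Δ: Δ0=-5/2, Δ1=3/2, Δ2=-5/3
row 1: diag=8, rhs=24; c'=1/4, d'=3
row 2: denom=10−2·1/4=19/2; d'=(-19−2·3)/(19/2)=-50/19
back: M2=-50/19
back: M1=3−1/4·-50/19=139/38
M: M0=0, M1=139/38, M2=-50/19, M3=0
seg 0: a=2, c=M0/2=0, d=(M1−M0)/(6·2)=139/456, b=Δ0−h0·(2M0+M1)/6=-212/57
seg 1: a=-3, c=M1/2=139/76, d=(M2−M1)/(6·2)=-239/456, b=Δ1−h1·(2M1+M2)/6=-7/114
seg 2: a=0, c=M2/2=-25/19, d=(M3−M2)/(6·3)=25/171, b=Δ2−h2·(2M2+M3)/6=55/57
t_q=5/2 → seg 1, τ=1/2; S=-3+-7/114·τ+139/76·τ²+-239/456·τ³=-3209/1216

  seg 0: a=2 b=-212/57 c=0 d=139/456
  seg 1: a=-3 b=-7/114 c=139/76 d=-239/456
  seg 2: a=0 b=55/57 c=-25/19 d=25/171
S(5/2) = -3209/1216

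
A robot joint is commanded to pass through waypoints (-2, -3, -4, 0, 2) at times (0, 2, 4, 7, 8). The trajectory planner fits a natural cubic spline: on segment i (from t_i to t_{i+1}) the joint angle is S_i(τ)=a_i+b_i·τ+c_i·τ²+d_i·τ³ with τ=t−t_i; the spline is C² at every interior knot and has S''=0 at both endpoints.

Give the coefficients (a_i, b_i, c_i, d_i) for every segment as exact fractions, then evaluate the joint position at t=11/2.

Δ: Δ0=-1/2, Δ1=-1/2, Δ2=4/3, Δ3=2
row 1: diag=8, rhs=0; c'=1/4, d'=0
row 2: denom=10−2·1/4=19/2; d'=(11−2·0)/(19/2)=22/19
row 3: denom=8−3·6/19=134/19; d'=(4−3·22/19)/(134/19)=5/67
back: M3=5/67
back: M2=22/19−6/19·5/67=76/67
back: M1=0−1/4·76/67=-19/67
M: M0=0, M1=-19/67, M2=76/67, M3=5/67, M4=0
seg 0: a=-2, c=M0/2=0, d=(M1−M0)/(6·2)=-19/804, b=Δ0−h0·(2M0+M1)/6=-163/402
seg 1: a=-3, c=M1/2=-19/134, d=(M2−M1)/(6·2)=95/804, b=Δ1−h1·(2M1+M2)/6=-277/402
seg 2: a=-4, c=M2/2=38/67, d=(M3−M2)/(6·3)=-71/1206, b=Δ2−h2·(2M2+M3)/6=65/402
seg 3: a=0, c=M3/2=5/134, d=(M4−M3)/(6·1)=-5/402, b=Δ3−h3·(2M3+M4)/6=397/201
t_q=11/2 → seg 2, τ=3/2; S=-4+65/402·τ+38/67·τ²+-71/1206·τ³=-2873/1072

  seg 0: a=-2 b=-163/402 c=0 d=-19/804
  seg 1: a=-3 b=-277/402 c=-19/134 d=95/804
  seg 2: a=-4 b=65/402 c=38/67 d=-71/1206
  seg 3: a=0 b=397/201 c=5/134 d=-5/402
S(11/2) = -2873/1072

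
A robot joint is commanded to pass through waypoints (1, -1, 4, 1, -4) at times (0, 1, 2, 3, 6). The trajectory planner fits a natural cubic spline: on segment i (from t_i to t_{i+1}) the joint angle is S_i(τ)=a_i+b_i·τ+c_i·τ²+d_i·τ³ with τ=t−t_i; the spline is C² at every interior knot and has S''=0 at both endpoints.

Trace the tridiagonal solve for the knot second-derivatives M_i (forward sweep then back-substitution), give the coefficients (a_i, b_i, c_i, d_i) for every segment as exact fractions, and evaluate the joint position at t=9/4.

Δ: Δ0=-2, Δ1=5, Δ2=-3, Δ3=-5/3
row 1: diag=4, rhs=42; c'=1/4, d'=21/2
row 2: denom=4−1·1/4=15/4; d'=(-48−1·21/2)/(15/4)=-78/5
row 3: denom=8−1·4/15=116/15; d'=(8−1·-78/5)/(116/15)=177/58
back: M3=177/58
back: M2=-78/5−4/15·177/58=-476/29
back: M1=21/2−1/4·-476/29=847/58
M: M0=0, M1=847/58, M2=-476/29, M3=177/58, M4=0
seg 0: a=1, c=M0/2=0, d=(M1−M0)/(6·1)=847/348, b=Δ0−h0·(2M0+M1)/6=-1543/348
seg 1: a=-1, c=M1/2=847/116, d=(M2−M1)/(6·1)=-1799/348, b=Δ1−h1·(2M1+M2)/6=499/174
seg 2: a=4, c=M2/2=-238/29, d=(M3−M2)/(6·1)=1129/348, b=Δ2−h2·(2M2+M3)/6=683/348
seg 3: a=1, c=M3/2=177/116, d=(M4−M3)/(6·3)=-59/348, b=Δ3−h3·(2M3+M4)/6=-821/174
t_q=9/4 → seg 2, τ=1/4; S=4+683/348·τ+-238/29·τ²+1129/348·τ³=29907/7424

  seg 0: a=1 b=-1543/348 c=0 d=847/348
  seg 1: a=-1 b=499/174 c=847/116 d=-1799/348
  seg 2: a=4 b=683/348 c=-238/29 d=1129/348
  seg 3: a=1 b=-821/174 c=177/116 d=-59/348
S(9/4) = 29907/7424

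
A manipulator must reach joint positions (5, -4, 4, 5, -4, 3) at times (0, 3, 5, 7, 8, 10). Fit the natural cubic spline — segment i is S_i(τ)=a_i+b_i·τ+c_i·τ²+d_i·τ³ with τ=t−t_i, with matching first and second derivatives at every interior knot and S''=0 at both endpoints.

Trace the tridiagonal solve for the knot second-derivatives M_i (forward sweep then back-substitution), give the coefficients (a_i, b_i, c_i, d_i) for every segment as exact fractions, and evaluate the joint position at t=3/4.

  seg 0: a=5 b=-12537/2420 c=0 d=1759/7260
  seg 1: a=-4 b=1647/1210 c=5277/2420 d=-521/1210
  seg 2: a=4 b=5949/1210 c=-195/484 d=-4369/4840
  seg 3: a=5 b=-414/55 c=-7041/1210 d=5259/1210
  seg 4: a=-4 b=-7413/1210 c=4368/605 d=-728/605
S(3/4) = 37691/30976

Δ: Δ0=-3, Δ1=4, Δ2=1/2, Δ3=-9, Δ4=7/2
row 1: diag=10, rhs=42; c'=1/5, d'=21/5
row 2: denom=8−2·1/5=38/5; d'=(-21−2·21/5)/(38/5)=-147/38
row 3: denom=6−2·5/19=104/19; d'=(-57−2·-147/38)/(104/19)=-9
row 4: denom=6−1·19/104=605/104; d'=(75−1·-9)/(605/104)=8736/605
back: M4=8736/605
back: M3=-9−19/104·8736/605=-7041/605
back: M2=-147/38−5/19·-7041/605=-195/242
back: M1=21/5−1/5·-195/242=5277/1210
M: M0=0, M1=5277/1210, M2=-195/242, M3=-7041/605, M4=8736/605, M5=0
seg 0: a=5, c=M0/2=0, d=(M1−M0)/(6·3)=1759/7260, b=Δ0−h0·(2M0+M1)/6=-12537/2420
seg 1: a=-4, c=M1/2=5277/2420, d=(M2−M1)/(6·2)=-521/1210, b=Δ1−h1·(2M1+M2)/6=1647/1210
seg 2: a=4, c=M2/2=-195/484, d=(M3−M2)/(6·2)=-4369/4840, b=Δ2−h2·(2M2+M3)/6=5949/1210
seg 3: a=5, c=M3/2=-7041/1210, d=(M4−M3)/(6·1)=5259/1210, b=Δ3−h3·(2M3+M4)/6=-414/55
seg 4: a=-4, c=M4/2=4368/605, d=(M5−M4)/(6·2)=-728/605, b=Δ4−h4·(2M4+M5)/6=-7413/1210
t_q=3/4 → seg 0, τ=3/4; S=5+-12537/2420·τ+0·τ²+1759/7260·τ³=37691/30976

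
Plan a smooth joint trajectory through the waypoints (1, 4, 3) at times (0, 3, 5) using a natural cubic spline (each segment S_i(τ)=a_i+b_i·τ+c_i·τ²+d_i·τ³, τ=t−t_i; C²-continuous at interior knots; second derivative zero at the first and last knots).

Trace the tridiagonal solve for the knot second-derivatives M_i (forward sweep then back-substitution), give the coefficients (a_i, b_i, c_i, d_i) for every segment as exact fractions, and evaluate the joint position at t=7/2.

Δ: Δ0=1, Δ1=-1/2
row 1: diag=10, rhs=-9; c'=1/5, d'=-9/10
back: M1=-9/10
M: M0=0, M1=-9/10, M2=0
seg 0: a=1, c=M0/2=0, d=(M1−M0)/(6·3)=-1/20, b=Δ0−h0·(2M0+M1)/6=29/20
seg 1: a=4, c=M1/2=-9/20, d=(M2−M1)/(6·2)=3/40, b=Δ1−h1·(2M1+M2)/6=1/10
t_q=7/2 → seg 1, τ=1/2; S=4+1/10·τ+-9/20·τ²+3/40·τ³=1263/320

  seg 0: a=1 b=29/20 c=0 d=-1/20
  seg 1: a=4 b=1/10 c=-9/20 d=3/40
S(7/2) = 1263/320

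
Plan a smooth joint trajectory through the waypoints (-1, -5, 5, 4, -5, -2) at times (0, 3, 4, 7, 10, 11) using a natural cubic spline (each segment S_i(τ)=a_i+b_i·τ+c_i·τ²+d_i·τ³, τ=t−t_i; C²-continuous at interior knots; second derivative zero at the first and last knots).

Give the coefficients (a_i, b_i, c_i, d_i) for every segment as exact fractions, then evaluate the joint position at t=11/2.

Δ: Δ0=-4/3, Δ1=10, Δ2=-1/3, Δ3=-3, Δ4=3
row 1: diag=8, rhs=68; c'=1/8, d'=17/2
row 2: denom=8−1·1/8=63/8; d'=(-62−1·17/2)/(63/8)=-188/21
row 3: denom=12−3·8/21=76/7; d'=(-16−3·-188/21)/(76/7)=1
row 4: denom=8−3·21/76=545/76; d'=(36−3·1)/(545/76)=2508/545
back: M4=2508/545
back: M3=1−21/76·2508/545=-148/545
back: M2=-188/21−8/21·-148/545=-14468/1635
back: M1=17/2−1/8·-14468/1635=15706/1635
M: M0=0, M1=15706/1635, M2=-14468/1635, M3=-148/545, M4=2508/545, M5=0
seg 0: a=-1, c=M0/2=0, d=(M1−M0)/(6·3)=7853/14715, b=Δ0−h0·(2M0+M1)/6=-10033/1635
seg 1: a=-5, c=M1/2=7853/1635, d=(M2−M1)/(6·1)=-5029/1635, b=Δ1−h1·(2M1+M2)/6=13526/1635
seg 2: a=5, c=M2/2=-7234/1635, d=(M3−M2)/(6·3)=7012/14715, b=Δ2−h2·(2M2+M3)/6=943/109
seg 3: a=4, c=M3/2=-74/545, d=(M4−M3)/(6·3)=1328/4905, b=Δ3−h3·(2M3+M4)/6=-2741/545
seg 4: a=-5, c=M4/2=1254/545, d=(M5−M4)/(6·1)=-418/545, b=Δ4−h4·(2M4+M5)/6=799/545
t_q=11/2 → seg 2, τ=3/2; S=5+943/109·τ+-7234/1635·τ²+7012/14715·τ³=10497/1090

  seg 0: a=-1 b=-10033/1635 c=0 d=7853/14715
  seg 1: a=-5 b=13526/1635 c=7853/1635 d=-5029/1635
  seg 2: a=5 b=943/109 c=-7234/1635 d=7012/14715
  seg 3: a=4 b=-2741/545 c=-74/545 d=1328/4905
  seg 4: a=-5 b=799/545 c=1254/545 d=-418/545
S(11/2) = 10497/1090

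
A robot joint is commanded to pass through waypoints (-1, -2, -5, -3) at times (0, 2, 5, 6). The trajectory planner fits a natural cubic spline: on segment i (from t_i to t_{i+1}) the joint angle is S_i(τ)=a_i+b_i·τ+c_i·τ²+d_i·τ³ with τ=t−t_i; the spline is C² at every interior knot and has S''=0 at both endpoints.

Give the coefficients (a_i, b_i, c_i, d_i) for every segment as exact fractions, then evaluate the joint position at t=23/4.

  seg 0: a=-1 b=-19/142 c=0 d=-13/142
  seg 1: a=-2 b=-175/142 c=-39/71 d=89/426
  seg 2: a=-5 b=79/71 c=189/142 d=-63/142
S(23/4) = -32753/9088

Δ: Δ0=-1/2, Δ1=-1, Δ2=2
row 1: diag=10, rhs=-3; c'=3/10, d'=-3/10
row 2: denom=8−3·3/10=71/10; d'=(18−3·-3/10)/(71/10)=189/71
back: M2=189/71
back: M1=-3/10−3/10·189/71=-78/71
M: M0=0, M1=-78/71, M2=189/71, M3=0
seg 0: a=-1, c=M0/2=0, d=(M1−M0)/(6·2)=-13/142, b=Δ0−h0·(2M0+M1)/6=-19/142
seg 1: a=-2, c=M1/2=-39/71, d=(M2−M1)/(6·3)=89/426, b=Δ1−h1·(2M1+M2)/6=-175/142
seg 2: a=-5, c=M2/2=189/142, d=(M3−M2)/(6·1)=-63/142, b=Δ2−h2·(2M2+M3)/6=79/71
t_q=23/4 → seg 2, τ=3/4; S=-5+79/71·τ+189/142·τ²+-63/142·τ³=-32753/9088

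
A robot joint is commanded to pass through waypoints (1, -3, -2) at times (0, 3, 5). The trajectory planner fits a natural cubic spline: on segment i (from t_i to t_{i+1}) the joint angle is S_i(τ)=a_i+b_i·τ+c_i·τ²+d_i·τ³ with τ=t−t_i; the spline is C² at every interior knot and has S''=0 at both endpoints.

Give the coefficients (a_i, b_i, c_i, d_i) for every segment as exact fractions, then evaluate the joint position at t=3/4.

Δ: Δ0=-4/3, Δ1=1/2
row 1: diag=10, rhs=11; c'=1/5, d'=11/10
back: M1=11/10
M: M0=0, M1=11/10, M2=0
seg 0: a=1, c=M0/2=0, d=(M1−M0)/(6·3)=11/180, b=Δ0−h0·(2M0+M1)/6=-113/60
seg 1: a=-3, c=M1/2=11/20, d=(M2−M1)/(6·2)=-11/120, b=Δ1−h1·(2M1+M2)/6=-7/30
t_q=3/4 → seg 0, τ=3/4; S=1+-113/60·τ+0·τ²+11/180·τ³=-99/256

  seg 0: a=1 b=-113/60 c=0 d=11/180
  seg 1: a=-3 b=-7/30 c=11/20 d=-11/120
S(3/4) = -99/256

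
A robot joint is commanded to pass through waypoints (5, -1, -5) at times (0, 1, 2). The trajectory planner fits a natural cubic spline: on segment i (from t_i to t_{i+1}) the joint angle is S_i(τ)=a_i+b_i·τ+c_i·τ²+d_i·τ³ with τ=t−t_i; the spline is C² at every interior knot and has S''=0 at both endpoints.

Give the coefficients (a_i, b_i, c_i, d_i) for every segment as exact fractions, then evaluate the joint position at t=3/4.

  seg 0: a=5 b=-13/2 c=0 d=1/2
  seg 1: a=-1 b=-5 c=3/2 d=-1/2
S(3/4) = 43/128

Δ: Δ0=-6, Δ1=-4
row 1: diag=4, rhs=12; c'=1/4, d'=3
back: M1=3
M: M0=0, M1=3, M2=0
seg 0: a=5, c=M0/2=0, d=(M1−M0)/(6·1)=1/2, b=Δ0−h0·(2M0+M1)/6=-13/2
seg 1: a=-1, c=M1/2=3/2, d=(M2−M1)/(6·1)=-1/2, b=Δ1−h1·(2M1+M2)/6=-5
t_q=3/4 → seg 0, τ=3/4; S=5+-13/2·τ+0·τ²+1/2·τ³=43/128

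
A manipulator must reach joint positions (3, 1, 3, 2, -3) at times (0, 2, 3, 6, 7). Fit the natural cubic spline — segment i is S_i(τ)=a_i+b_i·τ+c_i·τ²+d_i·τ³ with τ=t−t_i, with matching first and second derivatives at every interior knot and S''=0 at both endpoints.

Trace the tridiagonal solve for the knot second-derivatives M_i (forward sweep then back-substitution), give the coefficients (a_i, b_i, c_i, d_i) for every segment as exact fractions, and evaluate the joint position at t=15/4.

Δ: Δ0=-1, Δ1=2, Δ2=-1/3, Δ3=-5
row 1: diag=6, rhs=18; c'=1/6, d'=3
row 2: denom=8−1·1/6=47/6; d'=(-14−1·3)/(47/6)=-102/47
row 3: denom=8−3·18/47=322/47; d'=(-28−3·-102/47)/(322/47)=-505/161
back: M3=-505/161
back: M2=-102/47−18/47·-505/161=-156/161
back: M1=3−1/6·-156/161=509/161
M: M0=0, M1=509/161, M2=-156/161, M3=-505/161, M4=0
seg 0: a=3, c=M0/2=0, d=(M1−M0)/(6·2)=509/1932, b=Δ0−h0·(2M0+M1)/6=-992/483
seg 1: a=1, c=M1/2=509/322, d=(M2−M1)/(6·1)=-95/138, b=Δ1−h1·(2M1+M2)/6=535/483
seg 2: a=3, c=M2/2=-78/161, d=(M3−M2)/(6·3)=-349/2898, b=Δ2−h2·(2M2+M3)/6=2129/966
seg 3: a=2, c=M3/2=-505/322, d=(M4−M3)/(6·1)=505/966, b=Δ3−h3·(2M3+M4)/6=-1910/483
t_q=15/4 → seg 2, τ=3/4; S=3+2129/966·τ+-78/161·τ²+-349/2898·τ³=89225/20608

  seg 0: a=3 b=-992/483 c=0 d=509/1932
  seg 1: a=1 b=535/483 c=509/322 d=-95/138
  seg 2: a=3 b=2129/966 c=-78/161 d=-349/2898
  seg 3: a=2 b=-1910/483 c=-505/322 d=505/966
S(15/4) = 89225/20608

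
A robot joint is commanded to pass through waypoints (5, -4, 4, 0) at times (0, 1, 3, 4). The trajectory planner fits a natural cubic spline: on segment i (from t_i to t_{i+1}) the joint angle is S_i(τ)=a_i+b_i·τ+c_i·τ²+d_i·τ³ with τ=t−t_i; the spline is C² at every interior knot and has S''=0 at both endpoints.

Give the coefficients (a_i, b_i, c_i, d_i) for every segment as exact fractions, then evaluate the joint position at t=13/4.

  seg 0: a=5 b=-191/16 c=0 d=47/16
  seg 1: a=-4 b=-25/8 c=141/16 d=-21/8
  seg 2: a=4 b=5/8 c=-111/16 d=37/16
S(13/4) = 3849/1024

Δ: Δ0=-9, Δ1=4, Δ2=-4
row 1: diag=6, rhs=78; c'=1/3, d'=13
row 2: denom=6−2·1/3=16/3; d'=(-48−2·13)/(16/3)=-111/8
back: M2=-111/8
back: M1=13−1/3·-111/8=141/8
M: M0=0, M1=141/8, M2=-111/8, M3=0
seg 0: a=5, c=M0/2=0, d=(M1−M0)/(6·1)=47/16, b=Δ0−h0·(2M0+M1)/6=-191/16
seg 1: a=-4, c=M1/2=141/16, d=(M2−M1)/(6·2)=-21/8, b=Δ1−h1·(2M1+M2)/6=-25/8
seg 2: a=4, c=M2/2=-111/16, d=(M3−M2)/(6·1)=37/16, b=Δ2−h2·(2M2+M3)/6=5/8
t_q=13/4 → seg 2, τ=1/4; S=4+5/8·τ+-111/16·τ²+37/16·τ³=3849/1024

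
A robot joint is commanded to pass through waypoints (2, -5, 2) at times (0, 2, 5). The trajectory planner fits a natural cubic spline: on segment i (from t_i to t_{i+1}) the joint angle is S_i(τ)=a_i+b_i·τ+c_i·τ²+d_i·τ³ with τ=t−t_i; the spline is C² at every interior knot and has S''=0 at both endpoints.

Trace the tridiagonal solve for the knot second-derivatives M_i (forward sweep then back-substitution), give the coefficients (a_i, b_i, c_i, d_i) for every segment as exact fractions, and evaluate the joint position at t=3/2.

Δ: Δ0=-7/2, Δ1=7/3
row 1: diag=10, rhs=35; c'=3/10, d'=7/2
back: M1=7/2
M: M0=0, M1=7/2, M2=0
seg 0: a=2, c=M0/2=0, d=(M1−M0)/(6·2)=7/24, b=Δ0−h0·(2M0+M1)/6=-14/3
seg 1: a=-5, c=M1/2=7/4, d=(M2−M1)/(6·3)=-7/36, b=Δ1−h1·(2M1+M2)/6=-7/6
t_q=3/2 → seg 0, τ=3/2; S=2+-14/3·τ+0·τ²+7/24·τ³=-257/64

  seg 0: a=2 b=-14/3 c=0 d=7/24
  seg 1: a=-5 b=-7/6 c=7/4 d=-7/36
S(3/2) = -257/64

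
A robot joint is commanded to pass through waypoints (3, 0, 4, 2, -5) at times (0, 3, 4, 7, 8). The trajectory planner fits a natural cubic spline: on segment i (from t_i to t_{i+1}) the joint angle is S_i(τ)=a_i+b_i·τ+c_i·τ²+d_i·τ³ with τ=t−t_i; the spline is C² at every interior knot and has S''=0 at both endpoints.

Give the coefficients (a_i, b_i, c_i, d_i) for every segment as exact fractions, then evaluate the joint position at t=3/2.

  seg 0: a=3 b=-82/27 c=0 d=55/243
  seg 1: a=0 b=83/27 c=55/27 d=-10/9
  seg 2: a=4 b=103/27 c=-35/27 d=-16/243
  seg 3: a=2 b=-155/27 c=-17/9 d=17/27
S(3/2) = -19/24

Δ: Δ0=-1, Δ1=4, Δ2=-2/3, Δ3=-7
row 1: diag=8, rhs=30; c'=1/8, d'=15/4
row 2: denom=8−1·1/8=63/8; d'=(-28−1·15/4)/(63/8)=-254/63
row 3: denom=8−3·8/21=48/7; d'=(-38−3·-254/63)/(48/7)=-34/9
back: M3=-34/9
back: M2=-254/63−8/21·-34/9=-70/27
back: M1=15/4−1/8·-70/27=110/27
M: M0=0, M1=110/27, M2=-70/27, M3=-34/9, M4=0
seg 0: a=3, c=M0/2=0, d=(M1−M0)/(6·3)=55/243, b=Δ0−h0·(2M0+M1)/6=-82/27
seg 1: a=0, c=M1/2=55/27, d=(M2−M1)/(6·1)=-10/9, b=Δ1−h1·(2M1+M2)/6=83/27
seg 2: a=4, c=M2/2=-35/27, d=(M3−M2)/(6·3)=-16/243, b=Δ2−h2·(2M2+M3)/6=103/27
seg 3: a=2, c=M3/2=-17/9, d=(M4−M3)/(6·1)=17/27, b=Δ3−h3·(2M3+M4)/6=-155/27
t_q=3/2 → seg 0, τ=3/2; S=3+-82/27·τ+0·τ²+55/243·τ³=-19/24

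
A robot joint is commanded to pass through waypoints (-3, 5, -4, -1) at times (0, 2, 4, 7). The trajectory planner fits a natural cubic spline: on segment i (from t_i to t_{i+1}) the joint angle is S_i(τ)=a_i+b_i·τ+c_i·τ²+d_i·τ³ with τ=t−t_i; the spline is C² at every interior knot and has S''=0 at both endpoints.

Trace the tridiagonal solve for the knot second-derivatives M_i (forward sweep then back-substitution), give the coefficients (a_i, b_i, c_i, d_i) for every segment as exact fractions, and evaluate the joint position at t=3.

Δ: Δ0=4, Δ1=-9/2, Δ2=1
row 1: diag=8, rhs=-51; c'=1/4, d'=-51/8
row 2: denom=10−2·1/4=19/2; d'=(33−2·-51/8)/(19/2)=183/38
back: M2=183/38
back: M1=-51/8−1/4·183/38=-144/19
M: M0=0, M1=-144/19, M2=183/38, M3=0
seg 0: a=-3, c=M0/2=0, d=(M1−M0)/(6·2)=-12/19, b=Δ0−h0·(2M0+M1)/6=124/19
seg 1: a=5, c=M1/2=-72/19, d=(M2−M1)/(6·2)=157/152, b=Δ1−h1·(2M1+M2)/6=-20/19
seg 2: a=-4, c=M2/2=183/76, d=(M3−M2)/(6·3)=-61/228, b=Δ2−h2·(2M2+M3)/6=-145/38
t_q=3 → seg 1, τ=1; S=5+-20/19·τ+-72/19·τ²+157/152·τ³=181/152

  seg 0: a=-3 b=124/19 c=0 d=-12/19
  seg 1: a=5 b=-20/19 c=-72/19 d=157/152
  seg 2: a=-4 b=-145/38 c=183/76 d=-61/228
S(3) = 181/152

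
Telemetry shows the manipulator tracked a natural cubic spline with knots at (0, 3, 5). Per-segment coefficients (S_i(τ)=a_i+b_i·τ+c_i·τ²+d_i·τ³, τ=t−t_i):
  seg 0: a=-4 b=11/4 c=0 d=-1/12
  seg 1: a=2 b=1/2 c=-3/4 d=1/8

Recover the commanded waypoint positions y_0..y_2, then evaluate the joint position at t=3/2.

y_0=-4 y_1=2 y_2=1
S(3/2) = -5/32

y_0 = S_0(0) = a_0 = -4
y_1 = S_1(0) = a_1 = 2
y_2 = S_1(2) = 1
t_q=3/2 is in segment 0 (τ=3/2); S_0(τ)=-5/32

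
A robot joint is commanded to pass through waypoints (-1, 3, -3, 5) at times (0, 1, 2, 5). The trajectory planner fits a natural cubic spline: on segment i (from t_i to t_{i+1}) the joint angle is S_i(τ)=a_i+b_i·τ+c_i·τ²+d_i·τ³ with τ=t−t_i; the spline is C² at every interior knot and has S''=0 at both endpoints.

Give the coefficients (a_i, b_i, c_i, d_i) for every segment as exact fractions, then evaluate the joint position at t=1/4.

Δ: Δ0=4, Δ1=-6, Δ2=8/3
row 1: diag=4, rhs=-60; c'=1/4, d'=-15
row 2: denom=8−1·1/4=31/4; d'=(52−1·-15)/(31/4)=268/31
back: M2=268/31
back: M1=-15−1/4·268/31=-532/31
M: M0=0, M1=-532/31, M2=268/31, M3=0
seg 0: a=-1, c=M0/2=0, d=(M1−M0)/(6·1)=-266/93, b=Δ0−h0·(2M0+M1)/6=638/93
seg 1: a=3, c=M1/2=-266/31, d=(M2−M1)/(6·1)=400/93, b=Δ1−h1·(2M1+M2)/6=-160/93
seg 2: a=-3, c=M2/2=134/31, d=(M3−M2)/(6·3)=-134/279, b=Δ2−h2·(2M2+M3)/6=-556/93
t_q=1/4 → seg 0, τ=1/4; S=-1+638/93·τ+0·τ²+-266/93·τ³=665/992

  seg 0: a=-1 b=638/93 c=0 d=-266/93
  seg 1: a=3 b=-160/93 c=-266/31 d=400/93
  seg 2: a=-3 b=-556/93 c=134/31 d=-134/279
S(1/4) = 665/992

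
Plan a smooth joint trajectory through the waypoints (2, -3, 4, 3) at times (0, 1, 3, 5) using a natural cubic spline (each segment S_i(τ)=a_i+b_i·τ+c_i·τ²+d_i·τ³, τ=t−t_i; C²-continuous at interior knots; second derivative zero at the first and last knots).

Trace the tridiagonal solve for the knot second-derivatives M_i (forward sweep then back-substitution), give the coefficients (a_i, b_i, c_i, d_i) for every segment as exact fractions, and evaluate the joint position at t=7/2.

  seg 0: a=2 b=-74/11 c=0 d=19/11
  seg 1: a=-3 b=-17/11 c=57/11 d=-117/88
  seg 2: a=4 b=71/22 c=-123/44 d=41/88
S(7/2) = 3501/704

Δ: Δ0=-5, Δ1=7/2, Δ2=-1/2
row 1: diag=6, rhs=51; c'=1/3, d'=17/2
row 2: denom=8−2·1/3=22/3; d'=(-24−2·17/2)/(22/3)=-123/22
back: M2=-123/22
back: M1=17/2−1/3·-123/22=114/11
M: M0=0, M1=114/11, M2=-123/22, M3=0
seg 0: a=2, c=M0/2=0, d=(M1−M0)/(6·1)=19/11, b=Δ0−h0·(2M0+M1)/6=-74/11
seg 1: a=-3, c=M1/2=57/11, d=(M2−M1)/(6·2)=-117/88, b=Δ1−h1·(2M1+M2)/6=-17/11
seg 2: a=4, c=M2/2=-123/44, d=(M3−M2)/(6·2)=41/88, b=Δ2−h2·(2M2+M3)/6=71/22
t_q=7/2 → seg 2, τ=1/2; S=4+71/22·τ+-123/44·τ²+41/88·τ³=3501/704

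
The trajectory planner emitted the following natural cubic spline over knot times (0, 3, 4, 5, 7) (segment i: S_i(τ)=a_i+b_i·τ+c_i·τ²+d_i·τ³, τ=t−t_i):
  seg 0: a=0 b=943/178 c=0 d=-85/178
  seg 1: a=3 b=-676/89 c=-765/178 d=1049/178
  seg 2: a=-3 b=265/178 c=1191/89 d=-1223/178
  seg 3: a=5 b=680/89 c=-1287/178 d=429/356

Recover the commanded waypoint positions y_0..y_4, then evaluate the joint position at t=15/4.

y_0=0 y_1=3 y_2=-3 y_3=5 y_4=1
S(15/4) = -29937/11392

y_0 = S_0(0) = a_0 = 0
y_1 = S_1(0) = a_1 = 3
y_2 = S_2(0) = a_2 = -3
y_3 = S_3(0) = a_3 = 5
y_4 = S_3(2) = 1
t_q=15/4 is in segment 1 (τ=3/4); S_1(τ)=-29937/11392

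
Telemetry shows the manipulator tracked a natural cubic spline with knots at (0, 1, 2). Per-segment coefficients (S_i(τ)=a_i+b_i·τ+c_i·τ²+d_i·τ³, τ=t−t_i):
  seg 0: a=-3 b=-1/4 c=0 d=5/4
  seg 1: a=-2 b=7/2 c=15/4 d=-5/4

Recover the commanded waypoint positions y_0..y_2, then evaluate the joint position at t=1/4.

y_0 = S_0(0) = a_0 = -3
y_1 = S_1(0) = a_1 = -2
y_2 = S_1(1) = 4
t_q=1/4 is in segment 0 (τ=1/4); S_0(τ)=-779/256

y_0=-3 y_1=-2 y_2=4
S(1/4) = -779/256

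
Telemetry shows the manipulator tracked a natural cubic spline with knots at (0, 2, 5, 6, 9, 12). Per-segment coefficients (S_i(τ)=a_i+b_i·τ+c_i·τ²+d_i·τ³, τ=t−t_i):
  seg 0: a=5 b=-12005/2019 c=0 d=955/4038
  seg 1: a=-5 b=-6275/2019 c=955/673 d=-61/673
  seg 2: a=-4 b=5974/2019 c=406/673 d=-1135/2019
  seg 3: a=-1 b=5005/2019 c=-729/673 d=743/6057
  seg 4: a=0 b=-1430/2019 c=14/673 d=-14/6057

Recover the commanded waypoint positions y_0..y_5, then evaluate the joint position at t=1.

y_0=5 y_1=-5 y_2=-4 y_3=-1 y_4=0 y_5=-2
S(1) = -955/1346

y_0 = S_0(0) = a_0 = 5
y_1 = S_1(0) = a_1 = -5
y_2 = S_2(0) = a_2 = -4
y_3 = S_3(0) = a_3 = -1
y_4 = S_4(0) = a_4 = 0
y_5 = S_4(3) = -2
t_q=1 is in segment 0 (τ=1); S_0(τ)=-955/1346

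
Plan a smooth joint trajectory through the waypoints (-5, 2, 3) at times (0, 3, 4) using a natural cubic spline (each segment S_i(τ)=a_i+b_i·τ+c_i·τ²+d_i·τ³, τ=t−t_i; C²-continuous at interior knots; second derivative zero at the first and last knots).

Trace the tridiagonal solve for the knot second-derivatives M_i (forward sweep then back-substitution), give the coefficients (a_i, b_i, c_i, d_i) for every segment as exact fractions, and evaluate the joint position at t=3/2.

  seg 0: a=-5 b=17/6 c=0 d=-1/18
  seg 1: a=2 b=4/3 c=-1/2 d=1/6
S(3/2) = -15/16

Δ: Δ0=7/3, Δ1=1
row 1: diag=8, rhs=-8; c'=1/8, d'=-1
back: M1=-1
M: M0=0, M1=-1, M2=0
seg 0: a=-5, c=M0/2=0, d=(M1−M0)/(6·3)=-1/18, b=Δ0−h0·(2M0+M1)/6=17/6
seg 1: a=2, c=M1/2=-1/2, d=(M2−M1)/(6·1)=1/6, b=Δ1−h1·(2M1+M2)/6=4/3
t_q=3/2 → seg 0, τ=3/2; S=-5+17/6·τ+0·τ²+-1/18·τ³=-15/16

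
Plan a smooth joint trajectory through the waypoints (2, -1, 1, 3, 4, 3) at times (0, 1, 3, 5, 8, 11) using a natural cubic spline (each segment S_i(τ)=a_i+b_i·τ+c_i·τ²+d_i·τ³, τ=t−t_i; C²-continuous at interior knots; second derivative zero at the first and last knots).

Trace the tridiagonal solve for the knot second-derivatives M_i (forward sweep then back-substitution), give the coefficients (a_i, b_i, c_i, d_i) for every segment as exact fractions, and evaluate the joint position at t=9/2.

  seg 0: a=2 b=-1427/383 c=0 d=278/383
  seg 1: a=-1 b=-593/383 c=834/383 d=-173/383
  seg 2: a=1 b=667/383 c=-204/383 d=31/383
  seg 3: a=3 b=223/383 c=-18/383 d=-124/10341
  seg 4: a=4 b=-9/383 c=-178/1149 d=178/10341
S(9/2) = 8233/3064

Δ: Δ0=-3, Δ1=1, Δ2=1, Δ3=1/3, Δ4=-1/3
row 1: diag=6, rhs=24; c'=1/3, d'=4
row 2: denom=8−2·1/3=22/3; d'=(0−2·4)/(22/3)=-12/11
row 3: denom=10−2·3/11=104/11; d'=(-4−2·-12/11)/(104/11)=-5/26
row 4: denom=12−3·33/104=1149/104; d'=(-4−3·-5/26)/(1149/104)=-356/1149
back: M4=-356/1149
back: M3=-5/26−33/104·-356/1149=-36/383
back: M2=-12/11−3/11·-36/383=-408/383
back: M1=4−1/3·-408/383=1668/383
M: M0=0, M1=1668/383, M2=-408/383, M3=-36/383, M4=-356/1149, M5=0
seg 0: a=2, c=M0/2=0, d=(M1−M0)/(6·1)=278/383, b=Δ0−h0·(2M0+M1)/6=-1427/383
seg 1: a=-1, c=M1/2=834/383, d=(M2−M1)/(6·2)=-173/383, b=Δ1−h1·(2M1+M2)/6=-593/383
seg 2: a=1, c=M2/2=-204/383, d=(M3−M2)/(6·2)=31/383, b=Δ2−h2·(2M2+M3)/6=667/383
seg 3: a=3, c=M3/2=-18/383, d=(M4−M3)/(6·3)=-124/10341, b=Δ3−h3·(2M3+M4)/6=223/383
seg 4: a=4, c=M4/2=-178/1149, d=(M5−M4)/(6·3)=178/10341, b=Δ4−h4·(2M4+M5)/6=-9/383
t_q=9/2 → seg 2, τ=3/2; S=1+667/383·τ+-204/383·τ²+31/383·τ³=8233/3064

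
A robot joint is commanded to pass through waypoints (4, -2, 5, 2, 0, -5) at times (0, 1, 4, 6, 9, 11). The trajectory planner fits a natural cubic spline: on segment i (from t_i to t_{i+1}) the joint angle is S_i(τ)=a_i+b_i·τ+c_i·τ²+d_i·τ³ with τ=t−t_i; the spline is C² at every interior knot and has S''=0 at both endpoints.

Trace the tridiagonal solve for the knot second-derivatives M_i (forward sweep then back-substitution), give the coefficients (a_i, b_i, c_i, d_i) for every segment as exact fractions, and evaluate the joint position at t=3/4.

  seg 0: a=4 b=-90451/12282 c=0 d=16759/12282
  seg 1: a=-2 b=-20087/6141 c=16759/4094 d=-3037/4094
  seg 2: a=5 b=15491/12282 c=-5287/2047 d=14765/24564
  seg 3: a=2 b=-22807/12282 c=4191/4094 d=-3850/18423
  seg 4: a=0 b=-16669/12282 c=-3509/4094 d=3509/24564
S(3/4) = -248321/262016

Δ: Δ0=-6, Δ1=7/3, Δ2=-3/2, Δ3=-2/3, Δ4=-5/2
row 1: diag=8, rhs=50; c'=3/8, d'=25/4
row 2: denom=10−3·3/8=71/8; d'=(-23−3·25/4)/(71/8)=-334/71
row 3: denom=10−2·16/71=678/71; d'=(5−2·-334/71)/(678/71)=341/226
row 4: denom=10−3·71/226=2047/226; d'=(-11−3·341/226)/(2047/226)=-3509/2047
back: M4=-3509/2047
back: M3=341/226−71/226·-3509/2047=4191/2047
back: M2=-334/71−16/71·4191/2047=-10574/2047
back: M1=25/4−3/8·-10574/2047=16759/2047
M: M0=0, M1=16759/2047, M2=-10574/2047, M3=4191/2047, M4=-3509/2047, M5=0
seg 0: a=4, c=M0/2=0, d=(M1−M0)/(6·1)=16759/12282, b=Δ0−h0·(2M0+M1)/6=-90451/12282
seg 1: a=-2, c=M1/2=16759/4094, d=(M2−M1)/(6·3)=-3037/4094, b=Δ1−h1·(2M1+M2)/6=-20087/6141
seg 2: a=5, c=M2/2=-5287/2047, d=(M3−M2)/(6·2)=14765/24564, b=Δ2−h2·(2M2+M3)/6=15491/12282
seg 3: a=2, c=M3/2=4191/4094, d=(M4−M3)/(6·3)=-3850/18423, b=Δ3−h3·(2M3+M4)/6=-22807/12282
seg 4: a=0, c=M4/2=-3509/4094, d=(M5−M4)/(6·2)=3509/24564, b=Δ4−h4·(2M4+M5)/6=-16669/12282
t_q=3/4 → seg 0, τ=3/4; S=4+-90451/12282·τ+0·τ²+16759/12282·τ³=-248321/262016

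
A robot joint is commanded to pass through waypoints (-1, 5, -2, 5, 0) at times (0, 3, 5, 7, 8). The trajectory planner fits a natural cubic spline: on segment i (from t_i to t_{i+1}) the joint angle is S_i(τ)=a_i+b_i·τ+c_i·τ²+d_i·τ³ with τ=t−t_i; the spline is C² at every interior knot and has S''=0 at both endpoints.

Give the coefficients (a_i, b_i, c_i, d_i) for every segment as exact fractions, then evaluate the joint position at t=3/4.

  seg 0: a=-1 b=239/52 c=0 d=-15/52
  seg 1: a=5 b=-83/26 c=-135/52 d=127/104
  seg 2: a=-2 b=14/13 c=123/26 d=-183/104
  seg 3: a=5 b=-29/26 c=-303/52 d=101/52
S(3/4) = 7739/3328

Δ: Δ0=2, Δ1=-7/2, Δ2=7/2, Δ3=-5
row 1: diag=10, rhs=-33; c'=1/5, d'=-33/10
row 2: denom=8−2·1/5=38/5; d'=(42−2·-33/10)/(38/5)=243/38
row 3: denom=6−2·5/19=104/19; d'=(-51−2·243/38)/(104/19)=-303/26
back: M3=-303/26
back: M2=243/38−5/19·-303/26=123/13
back: M1=-33/10−1/5·123/13=-135/26
M: M0=0, M1=-135/26, M2=123/13, M3=-303/26, M4=0
seg 0: a=-1, c=M0/2=0, d=(M1−M0)/(6·3)=-15/52, b=Δ0−h0·(2M0+M1)/6=239/52
seg 1: a=5, c=M1/2=-135/52, d=(M2−M1)/(6·2)=127/104, b=Δ1−h1·(2M1+M2)/6=-83/26
seg 2: a=-2, c=M2/2=123/26, d=(M3−M2)/(6·2)=-183/104, b=Δ2−h2·(2M2+M3)/6=14/13
seg 3: a=5, c=M3/2=-303/52, d=(M4−M3)/(6·1)=101/52, b=Δ3−h3·(2M3+M4)/6=-29/26
t_q=3/4 → seg 0, τ=3/4; S=-1+239/52·τ+0·τ²+-15/52·τ³=7739/3328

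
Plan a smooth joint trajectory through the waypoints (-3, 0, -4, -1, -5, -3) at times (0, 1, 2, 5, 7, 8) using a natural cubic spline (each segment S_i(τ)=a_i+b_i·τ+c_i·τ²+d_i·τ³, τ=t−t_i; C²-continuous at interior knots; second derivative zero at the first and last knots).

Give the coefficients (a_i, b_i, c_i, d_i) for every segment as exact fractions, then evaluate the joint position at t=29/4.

  seg 0: a=-3 b=101/20 c=0 d=-41/20
  seg 1: a=0 b=-11/10 c=-123/20 d=13/4
  seg 2: a=-4 b=-73/20 c=18/5 d=-41/60
  seg 3: a=-1 b=-1/2 c=-51/20 d=9/10
  seg 4: a=-5 b=1/10 c=57/20 d=-19/20
S(29/4) = -6159/1280

Δ: Δ0=3, Δ1=-4, Δ2=1, Δ3=-2, Δ4=2
row 1: diag=4, rhs=-42; c'=1/4, d'=-21/2
row 2: denom=8−1·1/4=31/4; d'=(30−1·-21/2)/(31/4)=162/31
row 3: denom=10−3·12/31=274/31; d'=(-18−3·162/31)/(274/31)=-522/137
row 4: denom=6−2·31/137=760/137; d'=(24−2·-522/137)/(760/137)=57/10
back: M4=57/10
back: M3=-522/137−31/137·57/10=-51/10
back: M2=162/31−12/31·-51/10=36/5
back: M1=-21/2−1/4·36/5=-123/10
M: M0=0, M1=-123/10, M2=36/5, M3=-51/10, M4=57/10, M5=0
seg 0: a=-3, c=M0/2=0, d=(M1−M0)/(6·1)=-41/20, b=Δ0−h0·(2M0+M1)/6=101/20
seg 1: a=0, c=M1/2=-123/20, d=(M2−M1)/(6·1)=13/4, b=Δ1−h1·(2M1+M2)/6=-11/10
seg 2: a=-4, c=M2/2=18/5, d=(M3−M2)/(6·3)=-41/60, b=Δ2−h2·(2M2+M3)/6=-73/20
seg 3: a=-1, c=M3/2=-51/20, d=(M4−M3)/(6·2)=9/10, b=Δ3−h3·(2M3+M4)/6=-1/2
seg 4: a=-5, c=M4/2=57/20, d=(M5−M4)/(6·1)=-19/20, b=Δ4−h4·(2M4+M5)/6=1/10
t_q=29/4 → seg 4, τ=1/4; S=-5+1/10·τ+57/20·τ²+-19/20·τ³=-6159/1280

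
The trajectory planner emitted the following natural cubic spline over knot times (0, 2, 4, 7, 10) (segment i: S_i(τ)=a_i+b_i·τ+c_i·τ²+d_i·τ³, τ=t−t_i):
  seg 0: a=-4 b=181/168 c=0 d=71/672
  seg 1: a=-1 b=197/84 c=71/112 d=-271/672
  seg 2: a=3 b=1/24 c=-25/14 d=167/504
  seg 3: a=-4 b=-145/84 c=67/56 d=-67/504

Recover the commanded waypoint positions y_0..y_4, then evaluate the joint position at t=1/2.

y_0=-4 y_1=-1 y_2=3 y_3=-4 y_4=-2
S(1/2) = -6179/1792

y_0 = S_0(0) = a_0 = -4
y_1 = S_1(0) = a_1 = -1
y_2 = S_2(0) = a_2 = 3
y_3 = S_3(0) = a_3 = -4
y_4 = S_3(3) = -2
t_q=1/2 is in segment 0 (τ=1/2); S_0(τ)=-6179/1792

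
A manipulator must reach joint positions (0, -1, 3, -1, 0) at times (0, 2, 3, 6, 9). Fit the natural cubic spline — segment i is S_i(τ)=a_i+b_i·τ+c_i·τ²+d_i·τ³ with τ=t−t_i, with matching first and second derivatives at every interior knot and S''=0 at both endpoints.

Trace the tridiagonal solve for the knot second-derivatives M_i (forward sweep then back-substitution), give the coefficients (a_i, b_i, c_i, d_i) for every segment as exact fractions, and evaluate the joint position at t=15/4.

  seg 0: a=0 b=-196/85 c=0 d=307/680
  seg 1: a=-1 b=529/170 c=921/340 d=-619/340
  seg 2: a=3 b=1043/340 c=-234/85 d=787/1836
  seg 3: a=-1 b=-319/170 c=1127/1020 d=-1127/9180
S(15/4) = 85583/21760

Δ: Δ0=-1/2, Δ1=4, Δ2=-4/3, Δ3=1/3
row 1: diag=6, rhs=27; c'=1/6, d'=9/2
row 2: denom=8−1·1/6=47/6; d'=(-32−1·9/2)/(47/6)=-219/47
row 3: denom=12−3·18/47=510/47; d'=(10−3·-219/47)/(510/47)=1127/510
back: M3=1127/510
back: M2=-219/47−18/47·1127/510=-468/85
back: M1=9/2−1/6·-468/85=921/170
M: M0=0, M1=921/170, M2=-468/85, M3=1127/510, M4=0
seg 0: a=0, c=M0/2=0, d=(M1−M0)/(6·2)=307/680, b=Δ0−h0·(2M0+M1)/6=-196/85
seg 1: a=-1, c=M1/2=921/340, d=(M2−M1)/(6·1)=-619/340, b=Δ1−h1·(2M1+M2)/6=529/170
seg 2: a=3, c=M2/2=-234/85, d=(M3−M2)/(6·3)=787/1836, b=Δ2−h2·(2M2+M3)/6=1043/340
seg 3: a=-1, c=M3/2=1127/1020, d=(M4−M3)/(6·3)=-1127/9180, b=Δ3−h3·(2M3+M4)/6=-319/170
t_q=15/4 → seg 2, τ=3/4; S=3+1043/340·τ+-234/85·τ²+787/1836·τ³=85583/21760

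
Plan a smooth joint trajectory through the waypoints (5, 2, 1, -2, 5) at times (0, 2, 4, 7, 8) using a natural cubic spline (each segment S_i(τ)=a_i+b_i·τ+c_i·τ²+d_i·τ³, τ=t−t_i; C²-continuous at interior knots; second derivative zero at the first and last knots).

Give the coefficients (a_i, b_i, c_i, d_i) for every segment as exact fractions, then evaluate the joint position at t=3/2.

  seg 0: a=5 b=-529/268 c=0 d=127/1072
  seg 1: a=2 b=-37/67 c=381/536 d=-367/1072
  seg 2: a=1 b=-487/268 c=-90/67 d=433/804
  seg 3: a=-2 b=625/134 c=939/268 d=-313/268
S(3/2) = 20917/8576

Δ: Δ0=-3/2, Δ1=-1/2, Δ2=-1, Δ3=7
row 1: diag=8, rhs=6; c'=1/4, d'=3/4
row 2: denom=10−2·1/4=19/2; d'=(-3−2·3/4)/(19/2)=-9/19
row 3: denom=8−3·6/19=134/19; d'=(48−3·-9/19)/(134/19)=939/134
back: M3=939/134
back: M2=-9/19−6/19·939/134=-180/67
back: M1=3/4−1/4·-180/67=381/268
M: M0=0, M1=381/268, M2=-180/67, M3=939/134, M4=0
seg 0: a=5, c=M0/2=0, d=(M1−M0)/(6·2)=127/1072, b=Δ0−h0·(2M0+M1)/6=-529/268
seg 1: a=2, c=M1/2=381/536, d=(M2−M1)/(6·2)=-367/1072, b=Δ1−h1·(2M1+M2)/6=-37/67
seg 2: a=1, c=M2/2=-90/67, d=(M3−M2)/(6·3)=433/804, b=Δ2−h2·(2M2+M3)/6=-487/268
seg 3: a=-2, c=M3/2=939/268, d=(M4−M3)/(6·1)=-313/268, b=Δ3−h3·(2M3+M4)/6=625/134
t_q=3/2 → seg 0, τ=3/2; S=5+-529/268·τ+0·τ²+127/1072·τ³=20917/8576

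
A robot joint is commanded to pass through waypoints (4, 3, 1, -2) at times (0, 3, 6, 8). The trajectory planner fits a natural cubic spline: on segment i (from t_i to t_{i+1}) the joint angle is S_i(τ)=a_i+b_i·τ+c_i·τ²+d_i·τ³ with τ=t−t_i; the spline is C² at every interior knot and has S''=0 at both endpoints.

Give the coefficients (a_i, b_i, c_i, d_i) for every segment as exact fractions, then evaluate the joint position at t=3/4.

Δ: Δ0=-1/3, Δ1=-2/3, Δ2=-3/2
row 1: diag=12, rhs=-2; c'=1/4, d'=-1/6
row 2: denom=10−3·1/4=37/4; d'=(-5−3·-1/6)/(37/4)=-18/37
back: M2=-18/37
back: M1=-1/6−1/4·-18/37=-5/111
M: M0=0, M1=-5/111, M2=-18/37, M3=0
seg 0: a=4, c=M0/2=0, d=(M1−M0)/(6·3)=-5/1998, b=Δ0−h0·(2M0+M1)/6=-23/74
seg 1: a=3, c=M1/2=-5/222, d=(M2−M1)/(6·3)=-49/1998, b=Δ1−h1·(2M1+M2)/6=-14/37
seg 2: a=1, c=M2/2=-9/37, d=(M3−M2)/(6·2)=3/74, b=Δ2−h2·(2M2+M3)/6=-87/74
t_q=3/4 → seg 0, τ=3/4; S=4+-23/74·τ+0·τ²+-5/1998·τ³=17835/4736

  seg 0: a=4 b=-23/74 c=0 d=-5/1998
  seg 1: a=3 b=-14/37 c=-5/222 d=-49/1998
  seg 2: a=1 b=-87/74 c=-9/37 d=3/74
S(3/4) = 17835/4736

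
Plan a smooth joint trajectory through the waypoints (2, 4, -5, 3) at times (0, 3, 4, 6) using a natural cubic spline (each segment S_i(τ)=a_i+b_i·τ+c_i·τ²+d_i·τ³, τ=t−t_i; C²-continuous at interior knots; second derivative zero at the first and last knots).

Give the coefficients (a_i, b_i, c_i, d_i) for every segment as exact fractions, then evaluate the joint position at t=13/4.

  seg 0: a=2 b=733/141 c=0 d=-71/141
  seg 1: a=4 b=-1184/141 c=-213/47 d=554/141
  seg 2: a=-5 b=-800/141 c=341/47 d=-341/282
S(13/4) = 2525/1504

Δ: Δ0=2/3, Δ1=-9, Δ2=4
row 1: diag=8, rhs=-58; c'=1/8, d'=-29/4
row 2: denom=6−1·1/8=47/8; d'=(78−1·-29/4)/(47/8)=682/47
back: M2=682/47
back: M1=-29/4−1/8·682/47=-426/47
M: M0=0, M1=-426/47, M2=682/47, M3=0
seg 0: a=2, c=M0/2=0, d=(M1−M0)/(6·3)=-71/141, b=Δ0−h0·(2M0+M1)/6=733/141
seg 1: a=4, c=M1/2=-213/47, d=(M2−M1)/(6·1)=554/141, b=Δ1−h1·(2M1+M2)/6=-1184/141
seg 2: a=-5, c=M2/2=341/47, d=(M3−M2)/(6·2)=-341/282, b=Δ2−h2·(2M2+M3)/6=-800/141
t_q=13/4 → seg 1, τ=1/4; S=4+-1184/141·τ+-213/47·τ²+554/141·τ³=2525/1504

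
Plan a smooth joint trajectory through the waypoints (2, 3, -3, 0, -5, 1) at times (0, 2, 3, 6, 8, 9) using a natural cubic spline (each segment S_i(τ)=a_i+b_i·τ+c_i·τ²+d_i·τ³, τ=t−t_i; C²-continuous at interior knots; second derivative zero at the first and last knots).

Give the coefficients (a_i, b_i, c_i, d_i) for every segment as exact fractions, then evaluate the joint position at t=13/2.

Δ: Δ0=1/2, Δ1=-6, Δ2=1, Δ3=-5/2, Δ4=6
row 1: diag=6, rhs=-39; c'=1/6, d'=-13/2
row 2: denom=8−1·1/6=47/6; d'=(42−1·-13/2)/(47/6)=291/47
row 3: denom=10−3·18/47=416/47; d'=(-21−3·291/47)/(416/47)=-465/104
row 4: denom=6−2·47/208=577/104; d'=(51−2·-465/104)/(577/104)=6234/577
back: M4=6234/577
back: M3=-465/104−47/208·6234/577=-7977/1154
back: M2=291/47−18/47·-7977/1154=5100/577
back: M1=-13/2−1/6·5100/577=-9201/1154
M: M0=0, M1=-9201/1154, M2=5100/577, M3=-7977/1154, M4=6234/577, M5=0
seg 0: a=2, c=M0/2=0, d=(M1−M0)/(6·2)=-3067/4616, b=Δ0−h0·(2M0+M1)/6=1822/577
seg 1: a=3, c=M1/2=-9201/2308, d=(M2−M1)/(6·1)=6467/2308, b=Δ1−h1·(2M1+M2)/6=-5557/1154
seg 2: a=-3, c=M2/2=2550/577, d=(M3−M2)/(6·3)=-6059/6924, b=Δ2−h2·(2M2+M3)/6=-10115/2308
seg 3: a=0, c=M3/2=-7977/2308, d=(M4−M3)/(6·2)=6815/4616, b=Δ3−h3·(2M3+M4)/6=-1723/1154
seg 4: a=-5, c=M4/2=3117/577, d=(M5−M4)/(6·1)=-1039/577, b=Δ4−h4·(2M4+M5)/6=1384/577
t_q=13/2 → seg 3, τ=1/2; S=0+-1723/1154·τ+-7977/2308·τ²+6815/4616·τ³=-52661/36928

  seg 0: a=2 b=1822/577 c=0 d=-3067/4616
  seg 1: a=3 b=-5557/1154 c=-9201/2308 d=6467/2308
  seg 2: a=-3 b=-10115/2308 c=2550/577 d=-6059/6924
  seg 3: a=0 b=-1723/1154 c=-7977/2308 d=6815/4616
  seg 4: a=-5 b=1384/577 c=3117/577 d=-1039/577
S(13/2) = -52661/36928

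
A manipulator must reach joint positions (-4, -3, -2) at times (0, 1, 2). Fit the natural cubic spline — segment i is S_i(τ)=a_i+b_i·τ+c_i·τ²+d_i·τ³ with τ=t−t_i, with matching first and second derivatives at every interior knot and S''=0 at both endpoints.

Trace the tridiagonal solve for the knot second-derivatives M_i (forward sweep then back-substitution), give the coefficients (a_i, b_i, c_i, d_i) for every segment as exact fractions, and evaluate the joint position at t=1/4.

  seg 0: a=-4 b=1 c=0 d=0
  seg 1: a=-3 b=1 c=0 d=0
S(1/4) = -15/4

Δ: Δ0=1, Δ1=1
row 1: diag=4, rhs=0; c'=1/4, d'=0
back: M1=0
M: M0=0, M1=0, M2=0
seg 0: a=-4, c=M0/2=0, d=(M1−M0)/(6·1)=0, b=Δ0−h0·(2M0+M1)/6=1
seg 1: a=-3, c=M1/2=0, d=(M2−M1)/(6·1)=0, b=Δ1−h1·(2M1+M2)/6=1
t_q=1/4 → seg 0, τ=1/4; S=-4+1·τ+0·τ²+0·τ³=-15/4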